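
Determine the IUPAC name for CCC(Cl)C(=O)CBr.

1-bromo-3-chloropentan-2-one

Counting along the main chain through the carbonyl gives 5 carbons: the parent is pentane.
A ketone (C=O on an internal carbon) is the principal characteristic group, giving the suffix -one.
Choose the numbering such that numbering from this end puts the carbonyl group at C-2 rather than C-4.
That gives the carbonyl at C-2; a bromo group at C-1; a chloro group at C-3.
The substituents are ordered alphabetically, ignoring any di-/tri- multipliers.
Assembling the pieces gives 1-bromo-3-chloropentan-2-one.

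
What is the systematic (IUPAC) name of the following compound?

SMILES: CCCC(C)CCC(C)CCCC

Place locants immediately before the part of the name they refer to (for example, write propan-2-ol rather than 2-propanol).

The parent chain contains 11 carbons (undecane).
Choose the numbering such that the substituent locant set {4,7} is lower than {5,8} at the first point of difference.
This places methyl groups at C-4 and C-7.
Assembling the pieces gives 4,7-dimethylundecane.

4,7-dimethylundecane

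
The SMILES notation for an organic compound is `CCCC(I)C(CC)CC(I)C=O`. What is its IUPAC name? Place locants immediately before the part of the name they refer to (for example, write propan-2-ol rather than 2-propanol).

4-ethyl-2,5-diiodooctanal

The longest chain bearing the –CHO group is 8 carbons long (octane).
The highest-priority functional group is an aldehyde (terminal –CHO), so the name ends in -al.
Number the chain so that the aldehyde carbon is C-1 by definition.
This places an ethyl group at C-4; iodo groups at C-2 and C-5.
The substituents are ordered alphabetically, ignoring any di-/tri- multipliers.
Assembling the pieces gives 4-ethyl-2,5-diiodooctanal.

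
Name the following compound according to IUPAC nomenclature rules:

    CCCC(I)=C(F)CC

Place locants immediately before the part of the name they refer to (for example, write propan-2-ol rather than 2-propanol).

Counting along the main chain through the multiple bond gives 7 carbons: the parent is heptane.
There is one C=C double bond, indicated by the ending -ene.
Number the chain so that numbering from this end puts the double bond at C-3 rather than C-4.
This places the double bond between C-3 and C-4; a fluoro group at C-3; an iodo group at C-4.
Substituent prefixes are cited in alphabetical order (multiplying prefixes like di-/tri- are ignored for ordering).
The name is 3-fluoro-4-iodohept-3-ene.

3-fluoro-4-iodohept-3-ene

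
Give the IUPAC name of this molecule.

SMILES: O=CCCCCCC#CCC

Counting along the main chain through the –CHO group and the multiple bond gives 10 carbons: the parent is decane.
The highest-priority functional group is an aldehyde (terminal –CHO), so the name ends in -al.
There is one C≡C triple bond, indicated by the ending -yne.
The numbering direction is chosen so that the aldehyde carbon is C-1 by definition.
This places the triple bond between C-7 and C-8.
The name is dec-7-ynal.

dec-7-ynal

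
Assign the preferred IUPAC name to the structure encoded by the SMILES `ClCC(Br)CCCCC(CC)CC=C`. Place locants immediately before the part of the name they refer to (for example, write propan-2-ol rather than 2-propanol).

The longest chain bearing the multiple bond is 10 carbons long (decane).
There is one C=C double bond, indicated by the ending -ene.
Choose the numbering such that numbering from this end puts the double bond at C-1 rather than C-9.
This places the double bond between C-1 and C-2; a bromo group at C-9; a chloro group at C-10; an ethyl group at C-4.
Substituent prefixes are cited in alphabetical order (multiplying prefixes like di-/tri- are ignored for ordering).
Putting it together: 9-bromo-10-chloro-4-ethyldec-1-ene.

9-bromo-10-chloro-4-ethyldec-1-ene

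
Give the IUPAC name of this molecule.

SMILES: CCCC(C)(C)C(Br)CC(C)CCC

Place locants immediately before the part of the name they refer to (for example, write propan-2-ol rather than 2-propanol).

The longest continuous carbon chain has 10 atoms, so the parent hydride is decane.
The numbering direction is chosen so that the substituent locant set {4,4,5,7} is lower than {4,6,7,7} at the first point of difference.
That gives a bromo group at C-5; methyl groups at C-4 (×2) and C-7.
The substituents are ordered alphabetically, ignoring any di-/tri- multipliers.
Putting it together: 5-bromo-4,4,7-trimethyldecane.

5-bromo-4,4,7-trimethyldecane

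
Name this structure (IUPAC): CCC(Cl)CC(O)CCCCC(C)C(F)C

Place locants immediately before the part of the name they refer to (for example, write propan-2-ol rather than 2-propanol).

The longest carbon chain that includes the –OH group has 12 carbons, so the parent hydride is dodecane.
The highest-priority functional group is an alcohol (–OH), so the name ends in -ol.
Number the chain so that numbering from this end puts the hydroxyl group at C-5 rather than C-8.
This places the hydroxyl at C-5; a chloro group at C-3; a fluoro group at C-11; a methyl group at C-10.
Substituent prefixes are cited in alphabetical order (multiplying prefixes like di-/tri- are ignored for ordering).
The name is 3-chloro-11-fluoro-10-methyldodecan-5-ol.

3-chloro-11-fluoro-10-methyldodecan-5-ol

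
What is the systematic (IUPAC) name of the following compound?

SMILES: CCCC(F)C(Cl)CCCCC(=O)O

Counting along the main chain through the –COOH group gives 10 carbons: the parent is decane.
The principal characteristic group is a carboxylic acid (terminal –COOH), named with the suffix -oic acid.
Choose the numbering such that the carboxylic acid carbon is C-1 by definition.
This places a chloro group at C-6; a fluoro group at C-7.
Prefixes are listed alphabetically: chloro, fluoro.
Putting it together: 6-chloro-7-fluorodecanoic acid.

6-chloro-7-fluorodecanoic acid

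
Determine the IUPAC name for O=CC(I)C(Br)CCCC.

Counting along the main chain through the –CHO group gives 7 carbons: the parent is heptane.
The principal characteristic group is an aldehyde (terminal –CHO), named with the suffix -al.
Number the chain so that the aldehyde carbon is C-1 by definition.
With this numbering: a bromo group at C-3; an iodo group at C-2.
The substituents are ordered alphabetically, ignoring any di-/tri- multipliers.
Putting it together: 3-bromo-2-iodoheptanal.

3-bromo-2-iodoheptanal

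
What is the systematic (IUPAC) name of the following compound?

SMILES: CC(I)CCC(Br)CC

5-bromo-2-iodoheptane

The longest carbon chain is 7 atoms: the parent is heptane.
The numbering direction is chosen so that the substituent locant set {2,5} is lower than {3,6} at the first point of difference.
That gives a bromo group at C-5; an iodo group at C-2.
Prefixes are listed alphabetically: bromo, iodo.
The name is 5-bromo-2-iodoheptane.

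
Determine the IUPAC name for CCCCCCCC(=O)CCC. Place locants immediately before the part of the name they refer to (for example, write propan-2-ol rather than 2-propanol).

undecan-4-one

Counting along the main chain through the carbonyl gives 11 carbons: the parent is undecane.
The principal characteristic group is a ketone (C=O on an internal carbon), named with the suffix -one.
Number the chain so that numbering from this end puts the carbonyl group at C-4 rather than C-8.
That gives the carbonyl at C-4.
The name is undecan-4-one.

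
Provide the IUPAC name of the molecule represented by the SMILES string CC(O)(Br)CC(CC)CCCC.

2-bromo-4-ethyloctan-2-ol

The longest chain bearing the –OH group is 8 carbons long (octane).
The highest-priority functional group is an alcohol (–OH), so the name ends in -ol.
Choose the numbering such that numbering from this end puts the hydroxyl group at C-2 rather than C-7.
That gives the hydroxyl at C-2; a bromo group at C-2; an ethyl group at C-4.
Substituent prefixes are cited in alphabetical order (multiplying prefixes like di-/tri- are ignored for ordering).
Assembling the pieces gives 2-bromo-4-ethyloctan-2-ol.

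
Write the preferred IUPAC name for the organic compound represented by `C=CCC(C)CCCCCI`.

The longest chain bearing the multiple bond is 9 carbons long (nonane).
A C=C double bond in the chain gives the infix -ene-.
Number the chain so that numbering from this end puts the double bond at C-1 rather than C-8.
This places the double bond between C-1 and C-2; an iodo group at C-9; a methyl group at C-4.
Prefixes are listed alphabetically: iodo, methyl.
Putting it together: 9-iodo-4-methylnon-1-ene.

9-iodo-4-methylnon-1-ene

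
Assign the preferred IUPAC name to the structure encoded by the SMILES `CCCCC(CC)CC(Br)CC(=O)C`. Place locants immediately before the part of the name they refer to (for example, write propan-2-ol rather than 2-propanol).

The longest carbon chain that includes the carbonyl has 10 carbons, so the parent hydride is decane.
The highest-priority functional group is a ketone (C=O on an internal carbon), so the name ends in -one.
The numbering direction is chosen so that numbering from this end puts the carbonyl group at C-2 rather than C-9.
That gives the carbonyl at C-2; a bromo group at C-4; an ethyl group at C-6.
Substituent prefixes are cited in alphabetical order (multiplying prefixes like di-/tri- are ignored for ordering).
The name is 4-bromo-6-ethyldecan-2-one.

4-bromo-6-ethyldecan-2-one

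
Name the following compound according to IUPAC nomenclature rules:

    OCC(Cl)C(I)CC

The longest chain bearing the –OH group is 5 carbons long (pentane).
An alcohol (–OH) is the principal characteristic group, giving the suffix -ol.
The numbering direction is chosen so that numbering from this end puts the hydroxyl group at C-1 rather than C-5.
That gives the hydroxyl at C-1; a chloro group at C-2; an iodo group at C-3.
Substituent prefixes are cited in alphabetical order (multiplying prefixes like di-/tri- are ignored for ordering).
Putting it together: 2-chloro-3-iodopentan-1-ol.

2-chloro-3-iodopentan-1-ol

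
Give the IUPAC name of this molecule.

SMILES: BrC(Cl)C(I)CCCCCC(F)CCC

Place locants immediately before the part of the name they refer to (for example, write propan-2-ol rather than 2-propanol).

The parent chain contains 11 carbons (undecane).
The numbering direction is chosen so that the substituent locant set {1,1,2,8} is lower than {4,10,11,11} at the first point of difference.
This places a bromo group at C-1; a chloro group at C-1; a fluoro group at C-8; an iodo group at C-2.
Prefixes are listed alphabetically: bromo, chloro, fluoro, iodo.
Assembling the pieces gives 1-bromo-1-chloro-8-fluoro-2-iodoundecane.

1-bromo-1-chloro-8-fluoro-2-iodoundecane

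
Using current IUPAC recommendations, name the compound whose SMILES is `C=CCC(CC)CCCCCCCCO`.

9-ethyldodec-11-en-1-ol

Counting along the main chain through the –OH group and the multiple bond gives 12 carbons: the parent is dodecane.
An alcohol (–OH) is the principal characteristic group, giving the suffix -ol.
The chain contains a C=C double bond, so the unsaturation ending is -ene.
Choose the numbering such that numbering from this end puts the hydroxyl group at C-1 rather than C-12.
With this numbering: the hydroxyl at C-1; the double bond between C-11 and C-12; an ethyl group at C-9.
Assembling the pieces gives 9-ethyldodec-11-en-1-ol.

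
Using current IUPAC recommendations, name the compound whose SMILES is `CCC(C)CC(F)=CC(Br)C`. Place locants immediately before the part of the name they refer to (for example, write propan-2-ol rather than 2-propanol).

2-bromo-4-fluoro-6-methyloct-3-ene

The longest chain bearing the multiple bond is 8 carbons long (octane).
A C=C double bond in the chain gives the infix -ene-.
The numbering direction is chosen so that numbering from this end puts the double bond at C-3 rather than C-5.
With this numbering: the double bond between C-3 and C-4; a bromo group at C-2; a fluoro group at C-4; a methyl group at C-6.
The substituents are ordered alphabetically, ignoring any di-/tri- multipliers.
The name is 2-bromo-4-fluoro-6-methyloct-3-ene.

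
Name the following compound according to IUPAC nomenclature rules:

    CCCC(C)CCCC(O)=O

The longest carbon chain that includes the –COOH group has 8 carbons, so the parent hydride is octane.
A carboxylic acid (terminal –COOH) is the principal characteristic group, giving the suffix -oic acid.
The numbering direction is chosen so that the carboxylic acid carbon is C-1 by definition.
This places a methyl group at C-5.
Assembling the pieces gives 5-methyloctanoic acid.

5-methyloctanoic acid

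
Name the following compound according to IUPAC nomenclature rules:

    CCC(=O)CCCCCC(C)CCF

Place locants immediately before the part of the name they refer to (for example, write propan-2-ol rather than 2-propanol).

Counting along the main chain through the carbonyl gives 11 carbons: the parent is undecane.
The highest-priority functional group is a ketone (C=O on an internal carbon), so the name ends in -one.
Number the chain so that numbering from this end puts the carbonyl group at C-3 rather than C-9.
That gives the carbonyl at C-3; a fluoro group at C-11; a methyl group at C-9.
Prefixes are listed alphabetically: fluoro, methyl.
Putting it together: 11-fluoro-9-methylundecan-3-one.

11-fluoro-9-methylundecan-3-one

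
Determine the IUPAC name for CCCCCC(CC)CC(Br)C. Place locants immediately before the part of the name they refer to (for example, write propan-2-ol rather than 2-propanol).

2-bromo-4-ethylnonane

The parent chain contains 9 carbons (nonane).
The numbering direction is chosen so that the substituent locant set {2,4} is lower than {6,8} at the first point of difference.
This places a bromo group at C-2; an ethyl group at C-4.
The substituents are ordered alphabetically, ignoring any di-/tri- multipliers.
The name is 2-bromo-4-ethylnonane.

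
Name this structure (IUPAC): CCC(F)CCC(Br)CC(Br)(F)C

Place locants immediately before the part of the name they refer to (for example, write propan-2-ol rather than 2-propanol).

The longest continuous carbon chain has 9 atoms, so the parent hydride is nonane.
Number the chain so that the substituent locant set {2,2,4,7} is lower than {3,6,8,8} at the first point of difference.
With this numbering: bromo groups at C-2 and C-4; fluoro groups at C-2 and C-7.
Substituent prefixes are cited in alphabetical order (multiplying prefixes like di-/tri- are ignored for ordering).
The name is 2,4-dibromo-2,7-difluorononane.

2,4-dibromo-2,7-difluorononane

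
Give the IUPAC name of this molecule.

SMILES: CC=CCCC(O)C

Counting along the main chain through the –OH group and the multiple bond gives 7 carbons: the parent is heptane.
An alcohol (–OH) is the principal characteristic group, giving the suffix -ol.
There is one C=C double bond, indicated by the ending -ene.
Number the chain so that numbering from this end puts the hydroxyl group at C-2 rather than C-6.
With this numbering: the hydroxyl at C-2; the double bond between C-5 and C-6.
Assembling the pieces gives hept-5-en-2-ol.

hept-5-en-2-ol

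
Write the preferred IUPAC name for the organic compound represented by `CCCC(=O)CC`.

hexan-3-one

Counting along the main chain through the carbonyl gives 6 carbons: the parent is hexane.
A ketone (C=O on an internal carbon) is the principal characteristic group, giving the suffix -one.
Choose the numbering such that numbering from this end puts the carbonyl group at C-3 rather than C-4.
That gives the carbonyl at C-3.
The name is hexan-3-one.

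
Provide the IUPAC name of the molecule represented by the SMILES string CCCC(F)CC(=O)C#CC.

6-fluoronon-2-yn-4-one

The longest chain bearing the carbonyl and the multiple bond is 9 carbons long (nonane).
The principal characteristic group is a ketone (C=O on an internal carbon), named with the suffix -one.
There is one C≡C triple bond, indicated by the ending -yne.
Number the chain so that numbering from this end puts the carbonyl group at C-4 rather than C-6.
With this numbering: the carbonyl at C-4; the triple bond between C-2 and C-3; a fluoro group at C-6.
Putting it together: 6-fluoronon-2-yn-4-one.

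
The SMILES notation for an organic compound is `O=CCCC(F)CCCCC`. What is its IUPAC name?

4-fluorononanal

Counting along the main chain through the –CHO group gives 9 carbons: the parent is nonane.
The highest-priority functional group is an aldehyde (terminal –CHO), so the name ends in -al.
Choose the numbering such that the aldehyde carbon is C-1 by definition.
This places a fluoro group at C-4.
The name is 4-fluorononanal.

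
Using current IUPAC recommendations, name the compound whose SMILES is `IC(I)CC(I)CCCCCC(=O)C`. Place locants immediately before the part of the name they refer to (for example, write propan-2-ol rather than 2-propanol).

8,10,10-triiododecan-2-one

Counting along the main chain through the carbonyl gives 10 carbons: the parent is decane.
The highest-priority functional group is a ketone (C=O on an internal carbon), so the name ends in -one.
Number the chain so that numbering from this end puts the carbonyl group at C-2 rather than C-9.
This places the carbonyl at C-2; iodo groups at C-8 and C-10 (×2).
The name is 8,10,10-triiododecan-2-one.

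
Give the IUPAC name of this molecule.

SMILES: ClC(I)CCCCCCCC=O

The longest chain bearing the –CHO group is 9 carbons long (nonane).
The highest-priority functional group is an aldehyde (terminal –CHO), so the name ends in -al.
The numbering direction is chosen so that the aldehyde carbon is C-1 by definition.
That gives a chloro group at C-9; an iodo group at C-9.
Substituent prefixes are cited in alphabetical order (multiplying prefixes like di-/tri- are ignored for ordering).
Assembling the pieces gives 9-chloro-9-iodononanal.

9-chloro-9-iodononanal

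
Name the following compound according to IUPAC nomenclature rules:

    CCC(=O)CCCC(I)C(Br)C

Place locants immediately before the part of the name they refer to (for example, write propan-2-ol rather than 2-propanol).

Counting along the main chain through the carbonyl gives 9 carbons: the parent is nonane.
A ketone (C=O on an internal carbon) is the principal characteristic group, giving the suffix -one.
The numbering direction is chosen so that numbering from this end puts the carbonyl group at C-3 rather than C-7.
With this numbering: the carbonyl at C-3; a bromo group at C-8; an iodo group at C-7.
Prefixes are listed alphabetically: bromo, iodo.
The name is 8-bromo-7-iodononan-3-one.

8-bromo-7-iodononan-3-one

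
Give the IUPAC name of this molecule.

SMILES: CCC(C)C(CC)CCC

4-ethyl-3-methylheptane

The longest continuous carbon chain has 7 atoms, so the parent hydride is heptane.
The numbering direction is chosen so that the substituent locant set {3,4} is lower than {4,5} at the first point of difference.
This places an ethyl group at C-4; a methyl group at C-3.
Substituent prefixes are cited in alphabetical order (multiplying prefixes like di-/tri- are ignored for ordering).
The name is 4-ethyl-3-methylheptane.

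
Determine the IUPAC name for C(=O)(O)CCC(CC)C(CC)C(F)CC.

The longest carbon chain that includes the –COOH group has 8 carbons, so the parent hydride is octane.
The principal characteristic group is a carboxylic acid (terminal –COOH), named with the suffix -oic acid.
Number the chain so that the carboxylic acid carbon is C-1 by definition.
With this numbering: ethyl groups at C-4 and C-5; a fluoro group at C-6.
Substituent prefixes are cited in alphabetical order (multiplying prefixes like di-/tri- are ignored for ordering).
Assembling the pieces gives 4,5-diethyl-6-fluorooctanoic acid.

4,5-diethyl-6-fluorooctanoic acid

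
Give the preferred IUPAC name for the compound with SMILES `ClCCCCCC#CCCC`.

Counting along the main chain through the multiple bond gives 10 carbons: the parent is decane.
There is one C≡C triple bond, indicated by the ending -yne.
Number the chain so that numbering from this end puts the triple bond at C-4 rather than C-6.
With this numbering: the triple bond between C-4 and C-5; a chloro group at C-10.
Putting it together: 10-chlorodec-4-yne.

10-chlorodec-4-yne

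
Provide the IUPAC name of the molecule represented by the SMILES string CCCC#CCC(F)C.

Counting along the main chain through the multiple bond gives 8 carbons: the parent is octane.
There is one C≡C triple bond, indicated by the ending -yne.
The numbering direction is chosen so that the substituent locant set {2} is lower than {7} at the first point of difference.
That gives the triple bond between C-4 and C-5; a fluoro group at C-2.
Assembling the pieces gives 2-fluorooct-4-yne.

2-fluorooct-4-yne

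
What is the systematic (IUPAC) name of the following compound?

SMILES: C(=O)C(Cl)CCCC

2-chlorohexanal

The longest chain bearing the –CHO group is 6 carbons long (hexane).
The highest-priority functional group is an aldehyde (terminal –CHO), so the name ends in -al.
The numbering direction is chosen so that the aldehyde carbon is C-1 by definition.
That gives a chloro group at C-2.
Assembling the pieces gives 2-chlorohexanal.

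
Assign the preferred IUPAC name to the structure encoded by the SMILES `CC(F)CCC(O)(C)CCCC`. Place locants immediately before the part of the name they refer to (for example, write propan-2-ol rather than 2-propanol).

The longest chain bearing the –OH group is 9 carbons long (nonane).
The highest-priority functional group is an alcohol (–OH), so the name ends in -ol.
Choose the numbering such that the substituent locant set {2,5} is lower than {5,8} at the first point of difference.
This places the hydroxyl at C-5; a fluoro group at C-2; a methyl group at C-5.
The substituents are ordered alphabetically, ignoring any di-/tri- multipliers.
Assembling the pieces gives 2-fluoro-5-methylnonan-5-ol.

2-fluoro-5-methylnonan-5-ol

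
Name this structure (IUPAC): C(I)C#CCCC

Counting along the main chain through the multiple bond gives 6 carbons: the parent is hexane.
A C≡C triple bond in the chain gives the infix -yne-.
Number the chain so that numbering from this end puts the triple bond at C-2 rather than C-4.
With this numbering: the triple bond between C-2 and C-3; an iodo group at C-1.
Putting it together: 1-iodohex-2-yne.

1-iodohex-2-yne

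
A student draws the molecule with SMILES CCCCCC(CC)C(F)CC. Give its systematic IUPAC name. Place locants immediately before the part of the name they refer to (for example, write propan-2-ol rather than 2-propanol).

The longest carbon chain is 9 atoms: the parent is nonane.
Choose the numbering such that the substituent locant set {3,4} is lower than {6,7} at the first point of difference.
That gives an ethyl group at C-4; a fluoro group at C-3.
Prefixes are listed alphabetically: ethyl, fluoro.
Putting it together: 4-ethyl-3-fluorononane.

4-ethyl-3-fluorononane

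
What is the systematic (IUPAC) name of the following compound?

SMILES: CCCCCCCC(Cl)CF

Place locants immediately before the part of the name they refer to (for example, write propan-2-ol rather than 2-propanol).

2-chloro-1-fluorononane

The longest carbon chain is 9 atoms: the parent is nonane.
Choose the numbering such that the substituent locant set {1,2} is lower than {8,9} at the first point of difference.
That gives a chloro group at C-2; a fluoro group at C-1.
The substituents are ordered alphabetically, ignoring any di-/tri- multipliers.
Assembling the pieces gives 2-chloro-1-fluorononane.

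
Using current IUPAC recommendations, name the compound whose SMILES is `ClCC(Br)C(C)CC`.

The parent chain contains 5 carbons (pentane).
Number the chain so that the substituent locant set {1,2,3} is lower than {3,4,5} at the first point of difference.
With this numbering: a bromo group at C-2; a chloro group at C-1; a methyl group at C-3.
Substituent prefixes are cited in alphabetical order (multiplying prefixes like di-/tri- are ignored for ordering).
Putting it together: 2-bromo-1-chloro-3-methylpentane.

2-bromo-1-chloro-3-methylpentane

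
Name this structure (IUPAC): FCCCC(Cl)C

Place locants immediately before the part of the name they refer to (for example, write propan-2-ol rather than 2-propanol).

4-chloro-1-fluoropentane

The parent chain contains 5 carbons (pentane).
Number the chain so that the substituent locant set {1,4} is lower than {2,5} at the first point of difference.
This places a chloro group at C-4; a fluoro group at C-1.
The substituents are ordered alphabetically, ignoring any di-/tri- multipliers.
Assembling the pieces gives 4-chloro-1-fluoropentane.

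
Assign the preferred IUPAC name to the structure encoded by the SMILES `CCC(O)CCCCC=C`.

The longest carbon chain that includes the –OH group and the multiple bond has 9 carbons, so the parent hydride is nonane.
The highest-priority functional group is an alcohol (–OH), so the name ends in -ol.
There is one C=C double bond, indicated by the ending -ene.
The numbering direction is chosen so that numbering from this end puts the hydroxyl group at C-3 rather than C-7.
This places the hydroxyl at C-3; the double bond between C-8 and C-9.
The name is non-8-en-3-ol.

non-8-en-3-ol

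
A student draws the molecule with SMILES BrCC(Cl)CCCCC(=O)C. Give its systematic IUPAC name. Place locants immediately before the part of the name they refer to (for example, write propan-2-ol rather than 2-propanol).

8-bromo-7-chlorooctan-2-one

The longest chain bearing the carbonyl is 8 carbons long (octane).
A ketone (C=O on an internal carbon) is the principal characteristic group, giving the suffix -one.
The numbering direction is chosen so that numbering from this end puts the carbonyl group at C-2 rather than C-7.
That gives the carbonyl at C-2; a bromo group at C-8; a chloro group at C-7.
The substituents are ordered alphabetically, ignoring any di-/tri- multipliers.
Putting it together: 8-bromo-7-chlorooctan-2-one.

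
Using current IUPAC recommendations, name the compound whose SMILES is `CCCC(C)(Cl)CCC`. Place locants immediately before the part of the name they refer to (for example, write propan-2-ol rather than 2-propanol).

4-chloro-4-methylheptane

The parent chain contains 7 carbons (heptane).
The molecule is symmetric, so either numbering direction gives the same locants.
This places a chloro group at C-4; a methyl group at C-4.
The substituents are ordered alphabetically, ignoring any di-/tri- multipliers.
Putting it together: 4-chloro-4-methylheptane.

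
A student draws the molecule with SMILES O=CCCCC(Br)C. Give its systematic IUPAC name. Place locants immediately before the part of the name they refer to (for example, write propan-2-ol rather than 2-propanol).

5-bromohexanal

Counting along the main chain through the –CHO group gives 6 carbons: the parent is hexane.
An aldehyde (terminal –CHO) is the principal characteristic group, giving the suffix -al.
Number the chain so that the aldehyde carbon is C-1 by definition.
That gives a bromo group at C-5.
Assembling the pieces gives 5-bromohexanal.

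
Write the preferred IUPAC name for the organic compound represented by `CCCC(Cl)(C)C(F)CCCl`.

1,4-dichloro-3-fluoro-4-methylheptane

The longest continuous carbon chain has 7 atoms, so the parent hydride is heptane.
Number the chain so that the substituent locant set {1,3,4,4} is lower than {4,4,5,7} at the first point of difference.
This places chloro groups at C-1 and C-4; a fluoro group at C-3; a methyl group at C-4.
The substituents are ordered alphabetically, ignoring any di-/tri- multipliers.
Putting it together: 1,4-dichloro-3-fluoro-4-methylheptane.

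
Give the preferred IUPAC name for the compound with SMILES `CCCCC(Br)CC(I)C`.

4-bromo-2-iodooctane

The longest continuous carbon chain has 8 atoms, so the parent hydride is octane.
Number the chain so that the substituent locant set {2,4} is lower than {5,7} at the first point of difference.
This places a bromo group at C-4; an iodo group at C-2.
Prefixes are listed alphabetically: bromo, iodo.
The name is 4-bromo-2-iodooctane.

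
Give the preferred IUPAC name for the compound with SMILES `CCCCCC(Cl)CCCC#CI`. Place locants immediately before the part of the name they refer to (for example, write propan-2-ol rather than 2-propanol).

The longest chain bearing the multiple bond is 11 carbons long (undecane).
There is one C≡C triple bond, indicated by the ending -yne.
Choose the numbering such that numbering from this end puts the triple bond at C-1 rather than C-10.
That gives the triple bond between C-1 and C-2; a chloro group at C-6; an iodo group at C-1.
The substituents are ordered alphabetically, ignoring any di-/tri- multipliers.
Assembling the pieces gives 6-chloro-1-iodoundec-1-yne.

6-chloro-1-iodoundec-1-yne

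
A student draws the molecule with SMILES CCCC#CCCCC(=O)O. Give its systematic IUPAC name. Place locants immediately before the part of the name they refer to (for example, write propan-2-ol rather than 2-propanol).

The longest chain bearing the –COOH group and the multiple bond is 9 carbons long (nonane).
A carboxylic acid (terminal –COOH) is the principal characteristic group, giving the suffix -oic acid.
The chain contains a C≡C triple bond, so the unsaturation ending is -yne.
The numbering direction is chosen so that the carboxylic acid carbon is C-1 by definition.
With this numbering: the triple bond between C-5 and C-6.
Putting it together: non-5-ynoic acid.

non-5-ynoic acid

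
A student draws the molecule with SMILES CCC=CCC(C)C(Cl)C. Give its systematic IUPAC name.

The longest carbon chain that includes the multiple bond has 8 carbons, so the parent hydride is octane.
There is one C=C double bond, indicated by the ending -ene.
Choose the numbering such that numbering from this end puts the double bond at C-3 rather than C-5.
That gives the double bond between C-3 and C-4; a chloro group at C-7; a methyl group at C-6.
The substituents are ordered alphabetically, ignoring any di-/tri- multipliers.
The name is 7-chloro-6-methyloct-3-ene.

7-chloro-6-methyloct-3-ene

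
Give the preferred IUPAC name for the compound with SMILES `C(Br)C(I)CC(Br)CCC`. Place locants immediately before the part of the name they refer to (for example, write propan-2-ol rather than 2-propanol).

1,4-dibromo-2-iodoheptane

The parent chain contains 7 carbons (heptane).
The numbering direction is chosen so that the substituent locant set {1,2,4} is lower than {4,6,7} at the first point of difference.
With this numbering: bromo groups at C-1 and C-4; an iodo group at C-2.
Substituent prefixes are cited in alphabetical order (multiplying prefixes like di-/tri- are ignored for ordering).
Putting it together: 1,4-dibromo-2-iodoheptane.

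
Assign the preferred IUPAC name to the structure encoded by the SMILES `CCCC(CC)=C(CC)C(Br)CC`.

The longest chain bearing the multiple bond is 8 carbons long (octane).
The chain contains a C=C double bond, so the unsaturation ending is -ene.
Choose the numbering such that the substituent locant set {3,4,5} is lower than {4,5,6} at the first point of difference.
With this numbering: the double bond between C-4 and C-5; a bromo group at C-3; ethyl groups at C-4 and C-5.
Prefixes are listed alphabetically: bromo, ethyl.
The name is 3-bromo-4,5-diethyloct-4-ene.

3-bromo-4,5-diethyloct-4-ene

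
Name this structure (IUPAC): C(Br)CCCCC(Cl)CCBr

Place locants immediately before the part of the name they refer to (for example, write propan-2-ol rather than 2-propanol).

The parent chain contains 8 carbons (octane).
Choose the numbering such that the substituent locant set {1,3,8} is lower than {1,6,8} at the first point of difference.
That gives bromo groups at C-1 and C-8; a chloro group at C-3.
The substituents are ordered alphabetically, ignoring any di-/tri- multipliers.
The name is 1,8-dibromo-3-chlorooctane.

1,8-dibromo-3-chlorooctane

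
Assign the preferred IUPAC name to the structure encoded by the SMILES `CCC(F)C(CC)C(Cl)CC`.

The longest carbon chain is 7 atoms: the parent is heptane.
Choose the numbering such that the locant sets are identical either way, so the alphabetically earlier chloro substituent takes the lower locant (3 rather than 5).
That gives a chloro group at C-3; an ethyl group at C-4; a fluoro group at C-5.
Prefixes are listed alphabetically: chloro, ethyl, fluoro.
Assembling the pieces gives 3-chloro-4-ethyl-5-fluoroheptane.

3-chloro-4-ethyl-5-fluoroheptane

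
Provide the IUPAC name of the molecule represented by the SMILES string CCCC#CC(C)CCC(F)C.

9-fluoro-6-methyldec-4-yne

The longest chain bearing the multiple bond is 10 carbons long (decane).
The chain contains a C≡C triple bond, so the unsaturation ending is -yne.
Choose the numbering such that numbering from this end puts the triple bond at C-4 rather than C-6.
That gives the triple bond between C-4 and C-5; a fluoro group at C-9; a methyl group at C-6.
Prefixes are listed alphabetically: fluoro, methyl.
Assembling the pieces gives 9-fluoro-6-methyldec-4-yne.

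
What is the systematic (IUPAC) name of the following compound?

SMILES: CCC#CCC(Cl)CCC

The longest chain bearing the multiple bond is 9 carbons long (nonane).
There is one C≡C triple bond, indicated by the ending -yne.
Number the chain so that numbering from this end puts the triple bond at C-3 rather than C-6.
That gives the triple bond between C-3 and C-4; a chloro group at C-6.
Assembling the pieces gives 6-chloronon-3-yne.

6-chloronon-3-yne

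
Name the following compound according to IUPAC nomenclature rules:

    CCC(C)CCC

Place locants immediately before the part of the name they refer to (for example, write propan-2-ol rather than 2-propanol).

3-methylhexane

The longest continuous carbon chain has 6 atoms, so the parent hydride is hexane.
Number the chain so that the substituent locant set {3} is lower than {4} at the first point of difference.
This places a methyl group at C-3.
Putting it together: 3-methylhexane.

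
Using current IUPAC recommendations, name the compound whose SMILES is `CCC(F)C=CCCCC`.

3-fluoronon-4-ene

The longest chain bearing the multiple bond is 9 carbons long (nonane).
There is one C=C double bond, indicated by the ending -ene.
Choose the numbering such that numbering from this end puts the double bond at C-4 rather than C-5.
This places the double bond between C-4 and C-5; a fluoro group at C-3.
The name is 3-fluoronon-4-ene.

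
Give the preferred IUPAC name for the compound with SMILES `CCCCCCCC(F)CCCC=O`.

The longest carbon chain that includes the –CHO group has 12 carbons, so the parent hydride is dodecane.
An aldehyde (terminal –CHO) is the principal characteristic group, giving the suffix -al.
The numbering direction is chosen so that the aldehyde carbon is C-1 by definition.
With this numbering: a fluoro group at C-5.
Assembling the pieces gives 5-fluorododecanal.

5-fluorododecanal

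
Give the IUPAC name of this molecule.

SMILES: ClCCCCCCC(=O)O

The longest chain bearing the –COOH group is 7 carbons long (heptane).
A carboxylic acid (terminal –COOH) is the principal characteristic group, giving the suffix -oic acid.
Number the chain so that the carboxylic acid carbon is C-1 by definition.
This places a chloro group at C-7.
The name is 7-chloroheptanoic acid.

7-chloroheptanoic acid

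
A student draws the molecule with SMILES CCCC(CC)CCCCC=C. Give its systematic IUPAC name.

The longest carbon chain that includes the multiple bond has 10 carbons, so the parent hydride is decane.
The chain contains a C=C double bond, so the unsaturation ending is -ene.
Choose the numbering such that numbering from this end puts the double bond at C-1 rather than C-9.
With this numbering: the double bond between C-1 and C-2; an ethyl group at C-7.
Putting it together: 7-ethyldec-1-ene.

7-ethyldec-1-ene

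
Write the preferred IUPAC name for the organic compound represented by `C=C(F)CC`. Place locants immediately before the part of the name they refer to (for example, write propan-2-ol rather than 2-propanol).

The longest carbon chain that includes the multiple bond has 4 carbons, so the parent hydride is butane.
There is one C=C double bond, indicated by the ending -ene.
The numbering direction is chosen so that numbering from this end puts the double bond at C-1 rather than C-3.
This places the double bond between C-1 and C-2; a fluoro group at C-2.
The name is 2-fluorobut-1-ene.

2-fluorobut-1-ene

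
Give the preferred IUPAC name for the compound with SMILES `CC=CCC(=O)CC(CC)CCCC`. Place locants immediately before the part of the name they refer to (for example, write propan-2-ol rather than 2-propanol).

7-ethylundec-2-en-5-one

Counting along the main chain through the carbonyl and the multiple bond gives 11 carbons: the parent is undecane.
A ketone (C=O on an internal carbon) is the principal characteristic group, giving the suffix -one.
There is one C=C double bond, indicated by the ending -ene.
The numbering direction is chosen so that numbering from this end puts the carbonyl group at C-5 rather than C-7.
That gives the carbonyl at C-5; the double bond between C-2 and C-3; an ethyl group at C-7.
Assembling the pieces gives 7-ethylundec-2-en-5-one.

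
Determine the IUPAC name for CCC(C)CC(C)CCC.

3,5-dimethyloctane

The parent chain contains 8 carbons (octane).
The numbering direction is chosen so that the substituent locant set {3,5} is lower than {4,6} at the first point of difference.
That gives methyl groups at C-3 and C-5.
The name is 3,5-dimethyloctane.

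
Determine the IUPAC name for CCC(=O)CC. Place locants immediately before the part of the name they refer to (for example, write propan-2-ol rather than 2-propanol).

The longest chain bearing the carbonyl is 5 carbons long (pentane).
A ketone (C=O on an internal carbon) is the principal characteristic group, giving the suffix -one.
The molecule is symmetric, so either numbering direction gives the same locants.
With this numbering: the carbonyl at C-3.
Assembling the pieces gives pentan-3-one.

pentan-3-one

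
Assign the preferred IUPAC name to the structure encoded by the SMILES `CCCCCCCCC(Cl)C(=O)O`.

The longest chain bearing the –COOH group is 10 carbons long (decane).
The highest-priority functional group is a carboxylic acid (terminal –COOH), so the name ends in -oic acid.
Choose the numbering such that the carboxylic acid carbon is C-1 by definition.
This places a chloro group at C-2.
The name is 2-chlorodecanoic acid.

2-chlorodecanoic acid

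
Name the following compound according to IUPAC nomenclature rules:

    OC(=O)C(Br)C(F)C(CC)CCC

Counting along the main chain through the –COOH group gives 7 carbons: the parent is heptane.
The principal characteristic group is a carboxylic acid (terminal –COOH), named with the suffix -oic acid.
Number the chain so that the carboxylic acid carbon is C-1 by definition.
With this numbering: a bromo group at C-2; an ethyl group at C-4; a fluoro group at C-3.
Substituent prefixes are cited in alphabetical order (multiplying prefixes like di-/tri- are ignored for ordering).
Putting it together: 2-bromo-4-ethyl-3-fluoroheptanoic acid.

2-bromo-4-ethyl-3-fluoroheptanoic acid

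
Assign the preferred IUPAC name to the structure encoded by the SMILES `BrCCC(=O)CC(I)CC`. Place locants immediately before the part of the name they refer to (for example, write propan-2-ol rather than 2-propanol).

1-bromo-5-iodoheptan-3-one

Counting along the main chain through the carbonyl gives 7 carbons: the parent is heptane.
The principal characteristic group is a ketone (C=O on an internal carbon), named with the suffix -one.
Number the chain so that numbering from this end puts the carbonyl group at C-3 rather than C-5.
With this numbering: the carbonyl at C-3; a bromo group at C-1; an iodo group at C-5.
Prefixes are listed alphabetically: bromo, iodo.
Putting it together: 1-bromo-5-iodoheptan-3-one.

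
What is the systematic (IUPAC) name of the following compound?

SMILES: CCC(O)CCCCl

6-chlorohexan-3-ol

The longest chain bearing the –OH group is 6 carbons long (hexane).
The highest-priority functional group is an alcohol (–OH), so the name ends in -ol.
The numbering direction is chosen so that numbering from this end puts the hydroxyl group at C-3 rather than C-4.
This places the hydroxyl at C-3; a chloro group at C-6.
Assembling the pieces gives 6-chlorohexan-3-ol.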